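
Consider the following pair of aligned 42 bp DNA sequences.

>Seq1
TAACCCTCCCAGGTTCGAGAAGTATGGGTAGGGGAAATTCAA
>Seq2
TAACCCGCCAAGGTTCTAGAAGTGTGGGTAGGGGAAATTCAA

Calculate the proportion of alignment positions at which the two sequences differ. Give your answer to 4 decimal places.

Mismatches occur at site 7 (T→G), site 10 (C→A), site 17 (G→T), site 24 (A→G).
There are 4 differences over 42 sites, so p = 4/42 = 0.0952.

0.0952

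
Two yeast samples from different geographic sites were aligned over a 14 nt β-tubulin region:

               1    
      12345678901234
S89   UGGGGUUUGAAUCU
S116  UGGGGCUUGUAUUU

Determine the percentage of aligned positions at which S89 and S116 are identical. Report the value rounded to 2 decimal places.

78.57%

The sequences differ at positions 6 (U/C), 10 (A/U), 13 (C/U).
11 of the 14 sites match, so the percent identity is 11/14 × 100 = 78.57%.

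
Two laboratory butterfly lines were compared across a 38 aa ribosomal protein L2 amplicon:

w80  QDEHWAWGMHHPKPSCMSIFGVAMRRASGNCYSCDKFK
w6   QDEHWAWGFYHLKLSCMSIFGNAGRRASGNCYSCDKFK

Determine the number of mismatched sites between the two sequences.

Differing sites — 9:M/F; 10:H/Y; 12:P/L; 14:P/L; 22:V/N; 24:M/G.
That gives 6 mismatches out of 38 aligned sites, so the Hamming distance is 6.

6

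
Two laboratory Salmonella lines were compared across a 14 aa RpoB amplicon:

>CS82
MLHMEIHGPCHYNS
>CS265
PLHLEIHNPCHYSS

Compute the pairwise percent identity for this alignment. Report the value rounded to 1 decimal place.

Differing sites — 1:M/P; 4:M/L; 8:G/N; 13:N/S.
10 of the 14 sites match, so the percent identity is 10/14 × 100 = 71.4%.

71.4%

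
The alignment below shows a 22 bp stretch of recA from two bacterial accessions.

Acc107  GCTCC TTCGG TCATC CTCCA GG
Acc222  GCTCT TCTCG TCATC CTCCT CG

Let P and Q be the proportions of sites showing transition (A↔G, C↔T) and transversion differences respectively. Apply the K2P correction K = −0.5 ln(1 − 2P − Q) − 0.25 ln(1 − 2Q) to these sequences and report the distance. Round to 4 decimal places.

Differing sites — 5:C/T (Ti); 7:T/C (Ti); 8:C/T (Ti); 9:G/C (Tv); 20:A/T (Tv); 21:G/C (Tv).
Of the 6 differences, 3 transitions and 3 transversions over 22 sites: P = 3/22 = 0.136364, Q = 3/22 = 0.136364.
d = −0.5·ln(0.590908) − 0.25·ln(0.727272) = −0.5·(-0.526095) − 0.25·(-0.318455) = 0.3427.

0.3427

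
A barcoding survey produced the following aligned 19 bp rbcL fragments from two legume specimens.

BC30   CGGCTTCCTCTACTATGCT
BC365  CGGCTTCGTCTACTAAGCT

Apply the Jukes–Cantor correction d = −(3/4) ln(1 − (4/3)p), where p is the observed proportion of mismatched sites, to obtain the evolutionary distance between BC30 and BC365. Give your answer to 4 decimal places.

0.1134

Differing sites — 8:C/G; 16:T/A.
p = 2/19 = 0.105263.
d = −0.75 · ln(1 − (4/3)·0.105263) = −0.75 · ln(0.859649) = −0.75 · (-0.151231) = 0.1134.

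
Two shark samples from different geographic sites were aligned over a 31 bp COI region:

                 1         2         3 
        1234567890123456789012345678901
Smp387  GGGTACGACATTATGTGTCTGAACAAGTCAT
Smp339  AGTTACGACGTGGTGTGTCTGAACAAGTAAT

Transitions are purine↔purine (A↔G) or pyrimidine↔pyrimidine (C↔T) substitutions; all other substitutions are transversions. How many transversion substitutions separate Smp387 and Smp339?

3

The sequences differ at positions 1 (G/A, transition), 3 (G/T, transversion), 10 (A/G, transition), 12 (T/G, transversion), 13 (A/G, transition), 29 (C/A, transversion).
Of the 6 differences, 3 transitions and 3 transversions, so the answer is 3.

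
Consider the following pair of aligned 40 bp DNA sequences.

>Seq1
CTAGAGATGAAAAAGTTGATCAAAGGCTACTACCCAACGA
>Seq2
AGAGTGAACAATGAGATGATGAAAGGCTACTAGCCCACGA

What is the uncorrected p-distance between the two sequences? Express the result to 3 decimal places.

0.275

Mismatches occur at site 1 (C/A), site 2 (T/G), site 5 (A/T), site 8 (T/A), site 9 (G/C), site 12 (A/T), site 13 (A/G), site 16 (T/A), site 21 (C/G), site 33 (C/G), site 36 (A/C).
There are 11 differences over 40 sites, so p = 11/40 = 0.275.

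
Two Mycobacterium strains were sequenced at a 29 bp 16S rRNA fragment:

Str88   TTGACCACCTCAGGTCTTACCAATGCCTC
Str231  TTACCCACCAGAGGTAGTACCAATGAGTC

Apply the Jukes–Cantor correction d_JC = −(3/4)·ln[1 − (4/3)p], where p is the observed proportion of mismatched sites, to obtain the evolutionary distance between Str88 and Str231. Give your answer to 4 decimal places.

0.3439

Mismatches occur at site 3 (G/A), site 4 (A/C), site 10 (T/A), site 11 (C/G), site 16 (C/A), site 17 (T/G), site 26 (C/A), site 27 (C/G).
p = 8/29 = 0.275862.
d = −0.75 · ln(1 − (4/3)·0.275862) = −0.75 · ln(0.632184) = −0.75 · (-0.458575) = 0.3439.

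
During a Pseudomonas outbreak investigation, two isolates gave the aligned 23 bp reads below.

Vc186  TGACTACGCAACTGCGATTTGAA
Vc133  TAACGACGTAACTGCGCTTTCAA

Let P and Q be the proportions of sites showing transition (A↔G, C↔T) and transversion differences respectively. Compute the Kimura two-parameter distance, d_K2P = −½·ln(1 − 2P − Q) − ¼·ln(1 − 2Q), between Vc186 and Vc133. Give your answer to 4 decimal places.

Mismatches occur at site 2 (G→A, transition), site 5 (T→G, transversion), site 9 (C→T, transition), site 17 (A→C, transversion), site 21 (G→C, transversion).
Of the 5 differences, 2 transitions and 3 transversions over 23 sites: P = 2/23 = 0.086957, Q = 3/23 = 0.130435.
d = −0.5·ln(0.695651) − 0.25·ln(0.739130) = −0.5·(-0.362907) − 0.25·(-0.302281) = 0.2570.

0.2570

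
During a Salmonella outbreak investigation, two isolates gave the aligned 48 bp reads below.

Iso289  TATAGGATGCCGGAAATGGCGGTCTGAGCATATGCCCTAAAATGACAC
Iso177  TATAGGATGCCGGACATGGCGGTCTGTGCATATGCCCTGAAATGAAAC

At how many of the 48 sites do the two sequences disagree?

4

Differing sites — 15:A/C; 27:A/T; 39:A/G; 46:C/A.
That gives 4 mismatches out of 48 aligned sites, so the Hamming distance is 4.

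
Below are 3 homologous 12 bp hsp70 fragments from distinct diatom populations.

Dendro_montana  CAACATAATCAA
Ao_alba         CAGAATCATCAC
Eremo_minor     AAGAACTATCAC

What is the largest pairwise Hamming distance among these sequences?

6

Pairwise Hamming distances:
  Dendro_montana vs Ao_alba: 4
  Dendro_montana vs Eremo_minor: 6
  Ao_alba vs Eremo_minor: 3
The largest is 6, between Dendro_montana and Eremo_minor.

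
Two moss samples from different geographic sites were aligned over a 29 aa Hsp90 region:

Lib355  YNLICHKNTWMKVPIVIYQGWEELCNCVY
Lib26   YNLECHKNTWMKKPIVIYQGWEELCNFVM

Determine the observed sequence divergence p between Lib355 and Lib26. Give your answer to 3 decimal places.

Mismatches occur at site 4 (I/E), site 13 (V/K), site 27 (C/F), site 29 (Y/M).
There are 4 differences over 29 sites, so p = 4/29 = 0.138.

0.138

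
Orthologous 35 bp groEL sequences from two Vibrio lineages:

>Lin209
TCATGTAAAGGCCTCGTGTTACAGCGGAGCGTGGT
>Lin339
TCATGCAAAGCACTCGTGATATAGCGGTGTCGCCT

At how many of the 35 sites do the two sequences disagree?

11

Differing sites — 6:T/C; 11:G/C; 12:C/A; 19:T/A; 22:C/T; 28:A/T; 30:C/T; 31:G/C; 32:T/G; 33:G/C; 34:G/C.
That gives 11 mismatches out of 35 aligned sites, so the Hamming distance is 11.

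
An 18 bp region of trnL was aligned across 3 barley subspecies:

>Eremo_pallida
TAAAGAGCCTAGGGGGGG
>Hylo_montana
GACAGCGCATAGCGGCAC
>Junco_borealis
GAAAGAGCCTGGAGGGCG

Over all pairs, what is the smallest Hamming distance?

Pairwise Hamming distances:
  Eremo_pallida vs Hylo_montana: 8
  Eremo_pallida vs Junco_borealis: 4
  Hylo_montana vs Junco_borealis: 8
The smallest is 4, between Eremo_pallida and Junco_borealis.

4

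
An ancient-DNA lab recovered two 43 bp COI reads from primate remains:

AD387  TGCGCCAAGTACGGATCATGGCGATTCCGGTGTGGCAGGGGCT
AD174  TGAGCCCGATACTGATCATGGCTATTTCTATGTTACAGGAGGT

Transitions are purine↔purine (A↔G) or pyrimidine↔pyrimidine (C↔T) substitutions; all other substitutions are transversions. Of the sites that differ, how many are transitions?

Mismatches occur at site 3 (C↔A, transversion), site 7 (A↔C, transversion), site 8 (A↔G, transition), site 9 (G↔A, transition), site 13 (G↔T, transversion), site 23 (G↔T, transversion), site 27 (C↔T, transition), site 29 (G↔T, transversion), site 30 (G↔A, transition), site 34 (G↔T, transversion), site 35 (G↔A, transition), site 40 (G↔A, transition), site 42 (C↔G, transversion).
Of the 13 differences, 6 transitions and 7 transversions, so the answer is 6.

6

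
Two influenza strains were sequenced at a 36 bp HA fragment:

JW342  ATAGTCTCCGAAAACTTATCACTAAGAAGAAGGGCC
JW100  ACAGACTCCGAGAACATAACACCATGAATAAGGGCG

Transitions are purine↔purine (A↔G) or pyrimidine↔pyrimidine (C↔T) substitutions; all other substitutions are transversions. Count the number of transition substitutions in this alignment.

The sequences differ at positions 2 (T/C, transition), 5 (T/A, transversion), 12 (A/G, transition), 16 (T/A, transversion), 19 (T/A, transversion), 23 (T/C, transition), 25 (A/T, transversion), 29 (G/T, transversion), 36 (C/G, transversion).
Of the 9 differences, 3 transitions and 6 transversions, so the answer is 3.

3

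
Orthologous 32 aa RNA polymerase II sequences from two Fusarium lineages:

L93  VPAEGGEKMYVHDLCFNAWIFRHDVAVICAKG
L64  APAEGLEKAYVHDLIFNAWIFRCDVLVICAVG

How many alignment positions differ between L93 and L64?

The sequences differ at positions 1 (V/A), 6 (G/L), 9 (M/A), 15 (C/I), 23 (H/C), 26 (A/L), 31 (K/V).
That gives 7 mismatches out of 32 aligned sites, so the Hamming distance is 7.

7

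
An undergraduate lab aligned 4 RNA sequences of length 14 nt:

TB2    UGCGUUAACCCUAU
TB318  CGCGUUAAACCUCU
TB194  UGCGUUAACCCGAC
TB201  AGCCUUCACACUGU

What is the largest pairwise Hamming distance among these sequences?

7

Pairwise Hamming distances:
  TB2 vs TB318: 3
  TB2 vs TB194: 2
  TB2 vs TB201: 5
  TB318 vs TB194: 5
  TB318 vs TB201: 6
  TB194 vs TB201: 7
The largest is 7, between TB194 and TB201.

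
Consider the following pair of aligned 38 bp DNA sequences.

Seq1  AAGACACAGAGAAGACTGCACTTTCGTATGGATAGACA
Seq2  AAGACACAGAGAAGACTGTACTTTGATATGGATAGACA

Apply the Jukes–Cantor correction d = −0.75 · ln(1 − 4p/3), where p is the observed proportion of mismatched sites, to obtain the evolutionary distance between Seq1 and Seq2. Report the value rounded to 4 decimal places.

Differing sites — 19:C/T; 25:C/G; 26:G/A.
p = 3/38 = 0.078947.
d = −0.75 · ln(1 − (4/3)·0.078947) = −0.75 · ln(0.894737) = −0.75 · (-0.111225) = 0.0834.

0.0834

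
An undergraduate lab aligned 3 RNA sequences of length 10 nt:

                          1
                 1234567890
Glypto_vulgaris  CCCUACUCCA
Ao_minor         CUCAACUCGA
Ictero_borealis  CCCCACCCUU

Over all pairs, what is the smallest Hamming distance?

Pairwise Hamming distances:
  Glypto_vulgaris vs Ao_minor: 3
  Glypto_vulgaris vs Ictero_borealis: 4
  Ao_minor vs Ictero_borealis: 5
The smallest is 3, between Glypto_vulgaris and Ao_minor.

3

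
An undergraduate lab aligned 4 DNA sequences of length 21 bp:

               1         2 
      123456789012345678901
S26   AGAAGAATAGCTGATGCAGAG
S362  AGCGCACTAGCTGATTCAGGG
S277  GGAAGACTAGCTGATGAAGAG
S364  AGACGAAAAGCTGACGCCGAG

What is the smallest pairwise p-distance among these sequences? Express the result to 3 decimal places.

Pairwise Hamming distances:
  S26 vs S362: 6
  S26 vs S277: 3
  S26 vs S364: 4
  S362 vs S277: 7
  S362 vs S364: 9
  S277 vs S364: 7
The smallest is 3 mismatches, between S26 and S277; p = 3/21 = 0.143.

0.143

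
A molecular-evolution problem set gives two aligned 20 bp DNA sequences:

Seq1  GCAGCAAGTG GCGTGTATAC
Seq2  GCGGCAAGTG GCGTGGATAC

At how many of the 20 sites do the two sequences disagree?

2

Mismatches occur at site 3 (A/G), site 16 (T/G).
That gives 2 mismatches out of 20 aligned sites, so the Hamming distance is 2.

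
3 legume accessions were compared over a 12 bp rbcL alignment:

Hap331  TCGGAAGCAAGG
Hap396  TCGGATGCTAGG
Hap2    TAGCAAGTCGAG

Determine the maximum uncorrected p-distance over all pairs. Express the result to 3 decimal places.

Pairwise Hamming distances:
  Hap331 vs Hap396: 2
  Hap331 vs Hap2: 6
  Hap396 vs Hap2: 7
The largest is 7 mismatches, between Hap396 and Hap2; p = 7/12 = 0.583.

0.583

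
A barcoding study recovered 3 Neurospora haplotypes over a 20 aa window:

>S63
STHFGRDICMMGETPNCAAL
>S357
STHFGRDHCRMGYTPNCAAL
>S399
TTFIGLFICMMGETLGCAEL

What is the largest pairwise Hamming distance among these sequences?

11

Pairwise Hamming distances:
  S63 vs S357: 3
  S63 vs S399: 8
  S357 vs S399: 11
The largest is 11, between S357 and S399.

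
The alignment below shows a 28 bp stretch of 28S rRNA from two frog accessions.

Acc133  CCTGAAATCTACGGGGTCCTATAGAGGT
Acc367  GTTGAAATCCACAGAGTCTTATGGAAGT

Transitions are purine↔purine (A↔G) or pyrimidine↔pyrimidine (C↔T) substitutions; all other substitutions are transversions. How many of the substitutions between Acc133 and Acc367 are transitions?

The sequences differ at positions 1 (C/G, transversion), 2 (C/T, transition), 10 (T/C, transition), 13 (G/A, transition), 15 (G/A, transition), 19 (C/T, transition), 23 (A/G, transition), 26 (G/A, transition).
Of the 8 differences, 7 transitions and 1 transversion, so the answer is 7.

7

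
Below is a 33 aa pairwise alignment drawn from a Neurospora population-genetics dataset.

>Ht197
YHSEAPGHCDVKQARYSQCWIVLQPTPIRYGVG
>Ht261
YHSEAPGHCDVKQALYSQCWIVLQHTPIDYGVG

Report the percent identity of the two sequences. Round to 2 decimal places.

90.91%

Differing sites — 15:R/L; 25:P/H; 29:R/D.
30 of the 33 sites match, so the percent identity is 30/33 × 100 = 90.91%.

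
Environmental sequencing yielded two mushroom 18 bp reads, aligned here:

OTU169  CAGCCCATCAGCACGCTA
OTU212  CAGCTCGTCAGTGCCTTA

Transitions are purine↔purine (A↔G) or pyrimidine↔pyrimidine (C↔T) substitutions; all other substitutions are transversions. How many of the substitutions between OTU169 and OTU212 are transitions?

The sequences differ at positions 5 (C/T, transition), 7 (A/G, transition), 12 (C/T, transition), 13 (A/G, transition), 15 (G/C, transversion), 16 (C/T, transition).
Of the 6 differences, 5 transitions and 1 transversion, so the answer is 5.

5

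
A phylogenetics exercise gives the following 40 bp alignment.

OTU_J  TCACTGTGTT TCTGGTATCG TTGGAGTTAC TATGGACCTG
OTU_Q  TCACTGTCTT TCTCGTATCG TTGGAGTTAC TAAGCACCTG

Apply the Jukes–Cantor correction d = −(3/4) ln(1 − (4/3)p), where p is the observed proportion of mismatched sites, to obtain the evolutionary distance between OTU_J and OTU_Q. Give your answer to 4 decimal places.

Differing sites — 8:G/C; 14:G/C; 33:T/A; 35:G/C.
p = 4/40 = 0.100000.
d = −0.75 · ln(1 − (4/3)·0.100000) = −0.75 · ln(0.866667) = −0.75 · (-0.143100) = 0.1073.

0.1073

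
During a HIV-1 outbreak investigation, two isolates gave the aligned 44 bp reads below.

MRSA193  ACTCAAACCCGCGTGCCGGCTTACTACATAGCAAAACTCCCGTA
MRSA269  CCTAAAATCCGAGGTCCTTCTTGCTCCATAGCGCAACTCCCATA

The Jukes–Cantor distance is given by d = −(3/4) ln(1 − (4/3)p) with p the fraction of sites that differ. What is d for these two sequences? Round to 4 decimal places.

0.3756

Mismatches occur at site 1 (A→C), site 4 (C→A), site 8 (C→T), site 12 (C→A), site 14 (T→G), site 15 (G→T), site 18 (G→T), site 19 (G→T), site 23 (A→G), site 26 (A→C), site 33 (A→G), site 34 (A→C), site 42 (G→A).
p = 13/44 = 0.295455.
d = −0.75 · ln(1 − (4/3)·0.295455) = −0.75 · ln(0.606060) = −0.75 · (-0.500776) = 0.3756.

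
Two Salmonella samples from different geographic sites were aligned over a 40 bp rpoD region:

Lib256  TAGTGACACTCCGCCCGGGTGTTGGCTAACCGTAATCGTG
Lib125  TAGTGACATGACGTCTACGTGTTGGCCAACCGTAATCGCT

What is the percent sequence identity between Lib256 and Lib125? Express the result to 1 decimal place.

Mismatches occur at site 9 (C/T), site 10 (T/G), site 11 (C/A), site 14 (C/T), site 16 (C/T), site 17 (G/A), site 18 (G/C), site 27 (T/C), site 39 (T/C), site 40 (G/T).
30 of the 40 sites match, so the percent identity is 30/40 × 100 = 75.0%.

75.0%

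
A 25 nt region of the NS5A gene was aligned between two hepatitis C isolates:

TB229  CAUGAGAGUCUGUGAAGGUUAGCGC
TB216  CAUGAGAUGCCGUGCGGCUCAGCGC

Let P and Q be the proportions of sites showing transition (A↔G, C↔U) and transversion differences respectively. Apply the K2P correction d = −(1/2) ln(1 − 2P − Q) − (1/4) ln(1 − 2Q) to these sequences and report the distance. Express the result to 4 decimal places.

0.3518

Differing sites — 8:G/U (Tv); 9:U/G (Tv); 11:U/C (Ti); 15:A/C (Tv); 16:A/G (Ti); 18:G/C (Tv); 20:U/C (Ti).
Of the 7 differences, 3 transitions and 4 transversions over 25 sites: P = 3/25 = 0.120000, Q = 4/25 = 0.160000.
d = −0.5·ln(0.600000) − 0.25·ln(0.680000) = −0.5·(-0.510826) − 0.25·(-0.385662) = 0.3518.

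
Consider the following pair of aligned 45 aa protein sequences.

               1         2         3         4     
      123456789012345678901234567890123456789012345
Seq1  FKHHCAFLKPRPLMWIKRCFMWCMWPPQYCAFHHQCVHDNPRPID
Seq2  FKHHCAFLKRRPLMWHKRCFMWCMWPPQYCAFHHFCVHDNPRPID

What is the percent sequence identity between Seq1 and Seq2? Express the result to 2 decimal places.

Differing sites — 10:P/R; 16:I/H; 35:Q/F.
42 of the 45 sites match, so the percent identity is 42/45 × 100 = 93.33%.

93.33%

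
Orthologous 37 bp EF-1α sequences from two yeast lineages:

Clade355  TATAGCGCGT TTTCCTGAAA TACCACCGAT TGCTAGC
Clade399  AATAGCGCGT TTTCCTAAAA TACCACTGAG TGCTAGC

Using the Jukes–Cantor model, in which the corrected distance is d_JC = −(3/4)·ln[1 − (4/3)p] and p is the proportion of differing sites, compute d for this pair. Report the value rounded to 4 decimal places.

0.1167

Mismatches occur at site 1 (T/A), site 17 (G/A), site 27 (C/T), site 30 (T/G).
p = 4/37 = 0.108108.
d = −0.75 · ln(1 − (4/3)·0.108108) = −0.75 · ln(0.855856) = −0.75 · (-0.155653) = 0.1167.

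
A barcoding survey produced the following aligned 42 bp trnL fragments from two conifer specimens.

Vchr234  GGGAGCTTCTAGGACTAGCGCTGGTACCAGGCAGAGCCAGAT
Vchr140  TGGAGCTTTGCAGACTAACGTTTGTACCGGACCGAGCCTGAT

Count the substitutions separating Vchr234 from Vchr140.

12

Mismatches occur at site 1 (G/T), site 9 (C/T), site 10 (T/G), site 11 (A/C), site 12 (G/A), site 18 (G/A), site 21 (C/T), site 23 (G/T), site 29 (A/G), site 31 (G/A), site 33 (A/C), site 39 (A/T).
That gives 12 mismatches out of 42 aligned sites, so the Hamming distance is 12.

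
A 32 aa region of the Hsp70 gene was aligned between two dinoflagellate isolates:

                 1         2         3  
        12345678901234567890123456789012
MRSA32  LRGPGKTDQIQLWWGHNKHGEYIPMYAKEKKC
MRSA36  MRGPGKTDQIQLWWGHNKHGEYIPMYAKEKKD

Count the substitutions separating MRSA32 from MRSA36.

2

The sequences differ at positions 1 (L/M), 32 (C/D).
That gives 2 mismatches out of 32 aligned sites, so the Hamming distance is 2.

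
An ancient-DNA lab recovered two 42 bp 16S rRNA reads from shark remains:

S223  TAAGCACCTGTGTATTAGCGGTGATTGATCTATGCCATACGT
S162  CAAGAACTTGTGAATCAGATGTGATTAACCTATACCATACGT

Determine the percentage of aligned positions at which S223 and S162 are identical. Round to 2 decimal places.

Mismatches occur at site 1 (T→C), site 5 (C→A), site 8 (C→T), site 13 (T→A), site 16 (T→C), site 19 (C→A), site 20 (G→T), site 27 (G→A), site 29 (T→C), site 34 (G→A).
32 of the 42 sites match, so the percent identity is 32/42 × 100 = 76.19%.

76.19%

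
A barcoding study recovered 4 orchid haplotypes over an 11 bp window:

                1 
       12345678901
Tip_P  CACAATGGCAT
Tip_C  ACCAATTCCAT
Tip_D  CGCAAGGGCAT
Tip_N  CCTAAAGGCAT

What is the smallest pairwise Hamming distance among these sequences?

2

Pairwise Hamming distances:
  Tip_P vs Tip_C: 4
  Tip_P vs Tip_D: 2
  Tip_P vs Tip_N: 3
  Tip_C vs Tip_D: 5
  Tip_C vs Tip_N: 5
  Tip_D vs Tip_N: 3
The smallest is 2, between Tip_P and Tip_D.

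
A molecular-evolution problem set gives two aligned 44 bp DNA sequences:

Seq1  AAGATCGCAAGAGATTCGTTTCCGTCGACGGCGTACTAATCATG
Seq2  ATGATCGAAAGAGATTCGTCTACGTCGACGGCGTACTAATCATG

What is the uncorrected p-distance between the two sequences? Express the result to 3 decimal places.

Mismatches occur at site 2 (A↔T), site 8 (C↔A), site 20 (T↔C), site 22 (C↔A).
There are 4 differences over 44 sites, so p = 4/44 = 0.091.

0.091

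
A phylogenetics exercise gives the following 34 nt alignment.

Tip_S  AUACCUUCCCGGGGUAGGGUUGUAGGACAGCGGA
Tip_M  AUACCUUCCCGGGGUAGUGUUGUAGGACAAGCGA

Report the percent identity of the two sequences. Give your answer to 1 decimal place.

88.2%

Mismatches occur at site 18 (G↔U), site 30 (G↔A), site 31 (C↔G), site 32 (G↔C).
30 of the 34 sites match, so the percent identity is 30/34 × 100 = 88.2%.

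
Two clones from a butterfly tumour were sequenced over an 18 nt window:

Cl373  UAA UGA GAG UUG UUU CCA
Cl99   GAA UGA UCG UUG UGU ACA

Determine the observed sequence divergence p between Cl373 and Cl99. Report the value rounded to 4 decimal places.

0.2778

Differing sites — 1:U/G; 7:G/U; 8:A/C; 14:U/G; 16:C/A.
There are 5 differences over 18 sites, so p = 5/18 = 0.2778.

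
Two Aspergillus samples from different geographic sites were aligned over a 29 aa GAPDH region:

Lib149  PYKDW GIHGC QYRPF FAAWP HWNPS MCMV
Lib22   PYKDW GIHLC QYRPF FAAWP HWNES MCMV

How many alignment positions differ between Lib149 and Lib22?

The sequences differ at positions 9 (G/L), 24 (P/E).
That gives 2 mismatches out of 29 aligned sites, so the Hamming distance is 2.

2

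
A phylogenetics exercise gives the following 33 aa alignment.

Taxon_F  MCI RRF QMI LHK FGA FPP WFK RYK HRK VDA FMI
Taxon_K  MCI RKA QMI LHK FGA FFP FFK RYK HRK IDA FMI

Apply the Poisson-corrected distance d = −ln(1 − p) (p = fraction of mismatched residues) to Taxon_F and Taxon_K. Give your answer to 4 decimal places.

0.1643

The sequences differ at positions 5 (R/K), 6 (F/A), 17 (P/F), 19 (W/F), 28 (V/I).
p = 5/33 = 0.151515.
d = −ln(1 − 0.151515) = −ln(0.848485) = 0.1643.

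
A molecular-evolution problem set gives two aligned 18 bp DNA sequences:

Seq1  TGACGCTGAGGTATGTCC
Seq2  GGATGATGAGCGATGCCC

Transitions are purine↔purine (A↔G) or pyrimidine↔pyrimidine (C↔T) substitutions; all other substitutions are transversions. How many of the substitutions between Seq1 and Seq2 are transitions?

2

Mismatches occur at site 1 (T↔G, transversion), site 4 (C↔T, transition), site 6 (C↔A, transversion), site 11 (G↔C, transversion), site 12 (T↔G, transversion), site 16 (T↔C, transition).
Of the 6 differences, 2 transitions and 4 transversions, so the answer is 2.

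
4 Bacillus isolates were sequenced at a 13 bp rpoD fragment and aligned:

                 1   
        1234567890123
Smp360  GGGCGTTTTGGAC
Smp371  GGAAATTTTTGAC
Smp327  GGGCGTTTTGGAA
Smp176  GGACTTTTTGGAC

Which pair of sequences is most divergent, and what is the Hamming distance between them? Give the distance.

5

Pairwise Hamming distances:
  Smp360 vs Smp371: 4
  Smp360 vs Smp327: 1
  Smp360 vs Smp176: 2
  Smp371 vs Smp327: 5
  Smp371 vs Smp176: 3
  Smp327 vs Smp176: 3
The largest is 5, between Smp371 and Smp327.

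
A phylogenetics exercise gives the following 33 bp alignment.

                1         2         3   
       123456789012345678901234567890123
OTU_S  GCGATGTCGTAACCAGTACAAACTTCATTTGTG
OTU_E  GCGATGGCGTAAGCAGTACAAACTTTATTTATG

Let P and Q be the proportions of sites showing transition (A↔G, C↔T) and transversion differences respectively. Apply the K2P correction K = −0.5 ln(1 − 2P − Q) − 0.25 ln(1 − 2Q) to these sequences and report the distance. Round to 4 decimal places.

0.1326

The sequences differ at positions 7 (T/G, transversion), 13 (C/G, transversion), 26 (C/T, transition), 31 (G/A, transition).
Of the 4 differences, 2 transitions and 2 transversions over 33 sites: P = 2/33 = 0.060606, Q = 2/33 = 0.060606.
d = −0.5·ln(0.818182) − 0.25·ln(0.878788) = −0.5·(-0.200670) − 0.25·(-0.129212) = 0.1326.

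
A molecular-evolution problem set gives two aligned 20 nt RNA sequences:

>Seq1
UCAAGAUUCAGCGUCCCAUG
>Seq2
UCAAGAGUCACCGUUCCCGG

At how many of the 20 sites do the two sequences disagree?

5

The sequences differ at positions 7 (U/G), 11 (G/C), 15 (C/U), 18 (A/C), 19 (U/G).
That gives 5 mismatches out of 20 aligned sites, so the Hamming distance is 5.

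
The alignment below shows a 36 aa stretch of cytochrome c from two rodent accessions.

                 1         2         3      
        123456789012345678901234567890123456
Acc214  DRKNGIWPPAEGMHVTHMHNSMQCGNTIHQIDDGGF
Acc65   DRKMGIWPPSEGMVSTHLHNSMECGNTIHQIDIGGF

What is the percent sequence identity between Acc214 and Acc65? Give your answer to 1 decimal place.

The sequences differ at positions 4 (N/M), 10 (A/S), 14 (H/V), 15 (V/S), 18 (M/L), 23 (Q/E), 33 (D/I).
29 of the 36 sites match, so the percent identity is 29/36 × 100 = 80.6%.

80.6%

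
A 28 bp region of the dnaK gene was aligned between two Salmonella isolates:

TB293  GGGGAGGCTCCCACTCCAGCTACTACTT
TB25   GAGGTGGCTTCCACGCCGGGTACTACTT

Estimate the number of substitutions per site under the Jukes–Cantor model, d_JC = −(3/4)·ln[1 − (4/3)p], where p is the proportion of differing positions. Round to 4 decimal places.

Differing sites — 2:G/A; 5:A/T; 10:C/T; 15:T/G; 18:A/G; 20:C/G.
p = 6/28 = 0.214286.
d = −0.75 · ln(1 − (4/3)·0.214286) = −0.75 · ln(0.714285) = −0.75 · (-0.336473) = 0.2524.

0.2524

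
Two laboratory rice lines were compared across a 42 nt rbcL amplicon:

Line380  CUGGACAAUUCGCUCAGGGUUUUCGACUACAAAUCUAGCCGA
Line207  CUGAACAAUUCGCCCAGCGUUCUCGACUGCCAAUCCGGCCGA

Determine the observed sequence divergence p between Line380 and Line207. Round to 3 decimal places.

The sequences differ at positions 4 (G/A), 14 (U/C), 18 (G/C), 22 (U/C), 29 (A/G), 31 (A/C), 36 (U/C), 37 (A/G).
There are 8 differences over 42 sites, so p = 8/42 = 0.190.

0.190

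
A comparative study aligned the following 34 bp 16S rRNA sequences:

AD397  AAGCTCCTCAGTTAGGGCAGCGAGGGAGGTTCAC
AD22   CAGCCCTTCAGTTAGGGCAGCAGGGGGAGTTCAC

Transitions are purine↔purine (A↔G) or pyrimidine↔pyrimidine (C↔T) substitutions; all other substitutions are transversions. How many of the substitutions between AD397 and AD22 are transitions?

6

Mismatches occur at site 1 (A→C, transversion), site 5 (T→C, transition), site 7 (C→T, transition), site 22 (G→A, transition), site 23 (A→G, transition), site 27 (A→G, transition), site 28 (G→A, transition).
Of the 7 differences, 6 transitions and 1 transversion, so the answer is 6.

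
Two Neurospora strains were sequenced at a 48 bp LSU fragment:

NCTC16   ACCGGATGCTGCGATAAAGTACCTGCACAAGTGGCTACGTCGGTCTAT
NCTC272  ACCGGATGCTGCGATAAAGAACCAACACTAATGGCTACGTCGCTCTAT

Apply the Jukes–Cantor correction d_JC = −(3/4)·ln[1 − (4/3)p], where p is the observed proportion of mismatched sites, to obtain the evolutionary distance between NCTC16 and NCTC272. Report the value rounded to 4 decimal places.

0.1367

The sequences differ at positions 20 (T/A), 24 (T/A), 25 (G/A), 29 (A/T), 31 (G/A), 43 (G/C).
p = 6/48 = 0.125000.
d = −0.75 · ln(1 − (4/3)·0.125000) = −0.75 · ln(0.833333) = −0.75 · (-0.182322) = 0.1367.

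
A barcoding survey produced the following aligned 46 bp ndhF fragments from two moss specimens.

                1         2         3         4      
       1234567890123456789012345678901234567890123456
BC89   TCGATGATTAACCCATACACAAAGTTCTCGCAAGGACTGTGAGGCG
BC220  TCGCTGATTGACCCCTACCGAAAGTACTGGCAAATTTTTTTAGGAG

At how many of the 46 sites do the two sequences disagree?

14

Differing sites — 4:A/C; 10:A/G; 15:A/C; 19:A/C; 20:C/G; 26:T/A; 29:C/G; 34:G/A; 35:G/T; 36:A/T; 37:C/T; 39:G/T; 41:G/T; 45:C/A.
That gives 14 mismatches out of 46 aligned sites, so the Hamming distance is 14.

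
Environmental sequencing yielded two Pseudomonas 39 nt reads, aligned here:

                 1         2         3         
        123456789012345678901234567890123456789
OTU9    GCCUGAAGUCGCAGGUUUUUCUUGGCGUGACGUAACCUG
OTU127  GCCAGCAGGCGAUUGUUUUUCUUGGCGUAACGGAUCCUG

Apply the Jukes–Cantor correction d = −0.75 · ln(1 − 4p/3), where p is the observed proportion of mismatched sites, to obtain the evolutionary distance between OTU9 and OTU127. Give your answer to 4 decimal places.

Differing sites — 4:U/A; 6:A/C; 9:U/G; 12:C/A; 13:A/U; 14:G/U; 29:G/A; 33:U/G; 35:A/U.
p = 9/39 = 0.230769.
d = −0.75 · ln(1 − (4/3)·0.230769) = −0.75 · ln(0.692308) = −0.75 · (-0.367724) = 0.2758.

0.2758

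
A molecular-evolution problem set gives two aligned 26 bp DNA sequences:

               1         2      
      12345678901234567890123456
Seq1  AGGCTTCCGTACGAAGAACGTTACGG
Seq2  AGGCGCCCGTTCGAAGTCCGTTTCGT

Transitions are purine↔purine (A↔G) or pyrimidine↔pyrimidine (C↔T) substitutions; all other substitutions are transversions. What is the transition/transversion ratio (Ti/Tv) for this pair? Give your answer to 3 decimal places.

0.167

Mismatches occur at site 5 (T→G, transversion), site 6 (T→C, transition), site 11 (A→T, transversion), site 17 (A→T, transversion), site 18 (A→C, transversion), site 23 (A→T, transversion), site 26 (G→T, transversion).
Of the 7 differences, 1 transition and 6 transversions, so Ti/Tv = 1/6 = 0.167.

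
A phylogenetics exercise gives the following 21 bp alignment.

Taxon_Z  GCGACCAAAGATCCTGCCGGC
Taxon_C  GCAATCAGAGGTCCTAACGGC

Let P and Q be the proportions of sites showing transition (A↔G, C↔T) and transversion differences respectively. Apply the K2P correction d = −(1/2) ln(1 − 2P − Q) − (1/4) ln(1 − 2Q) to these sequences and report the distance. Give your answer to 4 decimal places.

0.3960

Mismatches occur at site 3 (G↔A, transition), site 5 (C↔T, transition), site 8 (A↔G, transition), site 11 (A↔G, transition), site 16 (G↔A, transition), site 17 (C↔A, transversion).
Of the 6 differences, 5 transitions and 1 transversion over 21 sites: P = 5/21 = 0.238095, Q = 1/21 = 0.047619.
d = −0.5·ln(0.476191) − 0.25·ln(0.904762) = −0.5·(-0.741936) − 0.25·(-0.100083) = 0.3960.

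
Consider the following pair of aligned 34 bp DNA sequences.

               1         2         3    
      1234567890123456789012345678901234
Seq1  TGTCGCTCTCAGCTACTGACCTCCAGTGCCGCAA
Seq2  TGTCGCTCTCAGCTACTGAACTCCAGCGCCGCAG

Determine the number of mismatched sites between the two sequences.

Differing sites — 20:C/A; 27:T/C; 34:A/G.
That gives 3 mismatches out of 34 aligned sites, so the Hamming distance is 3.

3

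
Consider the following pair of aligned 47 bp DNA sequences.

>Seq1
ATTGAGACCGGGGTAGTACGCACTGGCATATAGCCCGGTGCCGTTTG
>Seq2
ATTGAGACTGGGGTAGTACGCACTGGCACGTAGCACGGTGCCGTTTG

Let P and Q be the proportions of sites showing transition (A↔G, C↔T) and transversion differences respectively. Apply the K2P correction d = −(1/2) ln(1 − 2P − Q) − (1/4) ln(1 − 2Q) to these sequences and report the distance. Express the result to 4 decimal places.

The sequences differ at positions 9 (C/T, transition), 29 (T/C, transition), 30 (A/G, transition), 35 (C/A, transversion).
Of the 4 differences, 3 transitions and 1 transversion over 47 sites: P = 3/47 = 0.063830, Q = 1/47 = 0.021277.
d = −0.5·ln(0.851063) − 0.25·ln(0.957446) = −0.5·(-0.161269) − 0.25·(-0.043486) = 0.0915.

0.0915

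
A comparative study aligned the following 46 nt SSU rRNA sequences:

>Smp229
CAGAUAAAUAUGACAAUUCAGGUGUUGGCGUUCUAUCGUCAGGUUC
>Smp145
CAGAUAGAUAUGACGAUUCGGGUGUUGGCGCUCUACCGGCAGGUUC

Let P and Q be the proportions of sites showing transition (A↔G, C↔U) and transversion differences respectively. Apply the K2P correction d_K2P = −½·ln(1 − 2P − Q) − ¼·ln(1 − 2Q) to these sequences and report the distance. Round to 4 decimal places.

Differing sites — 7:A/G (Ti); 15:A/G (Ti); 20:A/G (Ti); 31:U/C (Ti); 36:U/C (Ti); 39:U/G (Tv).
Of the 6 differences, 5 transitions and 1 transversion over 46 sites: P = 5/46 = 0.108696, Q = 1/46 = 0.021739.
d = −0.5·ln(0.760869) − 0.25·ln(0.956522) = −0.5·(-0.273294) − 0.25·(-0.044451) = 0.1478.

0.1478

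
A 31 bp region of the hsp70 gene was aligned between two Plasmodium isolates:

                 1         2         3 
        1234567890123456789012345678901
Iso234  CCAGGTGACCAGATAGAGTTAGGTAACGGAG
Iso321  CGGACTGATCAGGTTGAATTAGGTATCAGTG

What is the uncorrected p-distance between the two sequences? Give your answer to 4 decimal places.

0.3548

Differing sites — 2:C/G; 3:A/G; 4:G/A; 5:G/C; 9:C/T; 13:A/G; 15:A/T; 18:G/A; 26:A/T; 28:G/A; 30:A/T.
There are 11 differences over 31 sites, so p = 11/31 = 0.3548.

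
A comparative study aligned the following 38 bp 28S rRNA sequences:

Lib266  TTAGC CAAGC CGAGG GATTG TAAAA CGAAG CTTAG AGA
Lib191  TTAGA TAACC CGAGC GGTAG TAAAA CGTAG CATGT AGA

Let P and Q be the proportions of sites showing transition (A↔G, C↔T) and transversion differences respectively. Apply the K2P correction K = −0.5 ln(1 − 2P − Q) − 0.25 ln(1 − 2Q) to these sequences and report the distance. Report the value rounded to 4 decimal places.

0.3242

Differing sites — 5:C/A (Tv); 6:C/T (Ti); 9:G/C (Tv); 15:G/C (Tv); 17:A/G (Ti); 19:T/A (Tv); 28:A/T (Tv); 32:T/A (Tv); 34:A/G (Ti); 35:G/T (Tv).
Of the 10 differences, 3 transitions and 7 transversions over 38 sites: P = 3/38 = 0.078947, Q = 7/38 = 0.184211.
d = −0.5·ln(0.657895) − 0.25·ln(0.631578) = −0.5·(-0.418710) − 0.25·(-0.459534) = 0.3242.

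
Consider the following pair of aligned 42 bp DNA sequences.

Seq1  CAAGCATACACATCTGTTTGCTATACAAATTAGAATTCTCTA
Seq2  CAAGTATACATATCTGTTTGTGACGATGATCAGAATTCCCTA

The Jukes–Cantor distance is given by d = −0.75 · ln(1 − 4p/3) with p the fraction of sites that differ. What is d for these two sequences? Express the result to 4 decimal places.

Differing sites — 5:C/T; 11:C/T; 21:C/T; 22:T/G; 24:T/C; 25:A/G; 26:C/A; 27:A/T; 28:A/G; 31:T/C; 39:T/C.
p = 11/42 = 0.261905.
d = −0.75 · ln(1 − (4/3)·0.261905) = −0.75 · ln(0.650793) = −0.75 · (-0.429564) = 0.3222.

0.3222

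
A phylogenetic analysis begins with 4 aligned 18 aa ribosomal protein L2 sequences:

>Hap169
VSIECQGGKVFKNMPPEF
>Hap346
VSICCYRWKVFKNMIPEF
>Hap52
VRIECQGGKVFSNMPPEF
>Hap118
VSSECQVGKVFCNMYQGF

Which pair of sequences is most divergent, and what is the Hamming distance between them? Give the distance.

9

Pairwise Hamming distances:
  Hap169 vs Hap346: 5
  Hap169 vs Hap52: 2
  Hap169 vs Hap118: 6
  Hap346 vs Hap52: 7
  Hap346 vs Hap118: 9
  Hap52 vs Hap118: 7
The largest is 9, between Hap346 and Hap118.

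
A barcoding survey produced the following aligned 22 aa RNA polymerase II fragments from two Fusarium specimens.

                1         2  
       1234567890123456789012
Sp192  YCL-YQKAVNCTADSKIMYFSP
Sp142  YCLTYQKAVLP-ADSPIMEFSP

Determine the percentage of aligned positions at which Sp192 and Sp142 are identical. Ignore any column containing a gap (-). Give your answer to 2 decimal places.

80.00%

Excluding the 2 gap columns leaves 20 comparable sites.
Differing sites — 10:N/L; 11:C/P; 16:K/P; 19:Y/E.
16 of the 20 comparable sites match, so the percent identity is 16/20 × 100 = 80.00%.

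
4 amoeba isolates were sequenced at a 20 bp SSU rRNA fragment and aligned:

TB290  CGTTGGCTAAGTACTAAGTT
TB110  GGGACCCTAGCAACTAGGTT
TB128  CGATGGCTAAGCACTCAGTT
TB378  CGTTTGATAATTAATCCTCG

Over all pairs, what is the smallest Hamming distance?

Pairwise Hamming distances:
  TB290 vs TB110: 9
  TB290 vs TB128: 3
  TB290 vs TB378: 9
  TB110 vs TB128: 10
  TB110 vs TB378: 15
  TB128 vs TB378: 10
The smallest is 3, between TB290 and TB128.

3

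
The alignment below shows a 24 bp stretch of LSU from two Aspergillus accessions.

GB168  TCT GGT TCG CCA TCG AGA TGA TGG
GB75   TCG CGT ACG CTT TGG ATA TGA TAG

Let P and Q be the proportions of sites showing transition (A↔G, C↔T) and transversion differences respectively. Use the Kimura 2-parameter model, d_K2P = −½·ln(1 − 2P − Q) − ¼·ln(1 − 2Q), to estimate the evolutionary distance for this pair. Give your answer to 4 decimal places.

0.4428

The sequences differ at positions 3 (T/G, transversion), 4 (G/C, transversion), 7 (T/A, transversion), 11 (C/T, transition), 12 (A/T, transversion), 14 (C/G, transversion), 17 (G/T, transversion), 23 (G/A, transition).
Of the 8 differences, 2 transitions and 6 transversions over 24 sites: P = 2/24 = 0.083333, Q = 6/24 = 0.250000.
d = −0.5·ln(0.583334) − 0.25·ln(0.500000) = −0.5·(-0.538995) − 0.25·(-0.693147) = 0.4428.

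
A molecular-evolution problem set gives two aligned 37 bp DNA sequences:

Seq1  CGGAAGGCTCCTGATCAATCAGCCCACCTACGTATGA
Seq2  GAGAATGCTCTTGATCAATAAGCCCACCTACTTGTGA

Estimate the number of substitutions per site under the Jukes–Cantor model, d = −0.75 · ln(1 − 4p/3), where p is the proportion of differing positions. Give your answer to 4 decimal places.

Mismatches occur at site 1 (C/G), site 2 (G/A), site 6 (G/T), site 11 (C/T), site 20 (C/A), site 32 (G/T), site 34 (A/G).
p = 7/37 = 0.189189.
d = −0.75 · ln(1 − (4/3)·0.189189) = −0.75 · ln(0.747748) = −0.75 · (-0.290689) = 0.2180.

0.2180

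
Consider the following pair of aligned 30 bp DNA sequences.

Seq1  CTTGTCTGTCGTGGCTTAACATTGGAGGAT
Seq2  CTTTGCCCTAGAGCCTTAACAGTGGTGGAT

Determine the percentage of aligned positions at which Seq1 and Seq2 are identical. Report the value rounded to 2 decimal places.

Mismatches occur at site 4 (G/T), site 5 (T/G), site 7 (T/C), site 8 (G/C), site 10 (C/A), site 12 (T/A), site 14 (G/C), site 22 (T/G), site 26 (A/T).
21 of the 30 sites match, so the percent identity is 21/30 × 100 = 70.00%.

70.00%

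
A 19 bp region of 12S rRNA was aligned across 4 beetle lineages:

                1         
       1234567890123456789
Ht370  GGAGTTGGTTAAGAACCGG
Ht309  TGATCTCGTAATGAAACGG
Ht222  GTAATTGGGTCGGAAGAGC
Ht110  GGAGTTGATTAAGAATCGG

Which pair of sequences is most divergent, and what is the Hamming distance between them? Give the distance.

Pairwise Hamming distances:
  Ht370 vs Ht309: 7
  Ht370 vs Ht222: 8
  Ht370 vs Ht110: 2
  Ht309 vs Ht222: 12
  Ht309 vs Ht110: 8
  Ht222 vs Ht110: 9
The largest is 12, between Ht309 and Ht222.

12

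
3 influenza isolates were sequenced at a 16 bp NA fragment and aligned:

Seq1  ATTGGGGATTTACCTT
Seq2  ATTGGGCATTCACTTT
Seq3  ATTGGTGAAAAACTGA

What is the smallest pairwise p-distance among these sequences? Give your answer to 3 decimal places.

Pairwise Hamming distances:
  Seq1 vs Seq2: 3
  Seq1 vs Seq3: 7
  Seq2 vs Seq3: 7
The smallest is 3 mismatches, between Seq1 and Seq2; p = 3/16 = 0.188.

0.188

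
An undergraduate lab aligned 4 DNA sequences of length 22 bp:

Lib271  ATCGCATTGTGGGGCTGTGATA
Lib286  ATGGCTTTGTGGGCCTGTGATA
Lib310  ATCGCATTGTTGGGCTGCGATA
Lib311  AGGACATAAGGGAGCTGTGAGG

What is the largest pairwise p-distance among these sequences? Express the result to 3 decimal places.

Pairwise Hamming distances:
  Lib271 vs Lib286: 3
  Lib271 vs Lib310: 2
  Lib271 vs Lib311: 9
  Lib286 vs Lib310: 5
  Lib286 vs Lib311: 10
  Lib310 vs Lib311: 11
The largest is 11 mismatches, between Lib310 and Lib311; p = 11/22 = 0.500.

0.500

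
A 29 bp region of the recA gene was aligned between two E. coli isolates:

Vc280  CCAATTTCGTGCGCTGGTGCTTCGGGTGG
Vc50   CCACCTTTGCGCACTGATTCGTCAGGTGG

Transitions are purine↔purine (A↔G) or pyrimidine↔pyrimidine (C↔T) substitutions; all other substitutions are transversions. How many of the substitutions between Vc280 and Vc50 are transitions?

Mismatches occur at site 4 (A/C, transversion), site 5 (T/C, transition), site 8 (C/T, transition), site 10 (T/C, transition), site 13 (G/A, transition), site 17 (G/A, transition), site 19 (G/T, transversion), site 21 (T/G, transversion), site 24 (G/A, transition).
Of the 9 differences, 6 transitions and 3 transversions, so the answer is 6.

6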